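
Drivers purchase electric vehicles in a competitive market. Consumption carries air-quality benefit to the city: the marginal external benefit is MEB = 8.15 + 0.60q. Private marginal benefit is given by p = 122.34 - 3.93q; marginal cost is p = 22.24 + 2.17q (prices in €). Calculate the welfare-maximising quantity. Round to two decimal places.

Social marginal benefit = demand + MEB = 130.49 - 3.33q.
Set SMB = MC: 130.49 - 3.33q = 22.24 + 2.17q → q* = 19.6818.

q* = 19.68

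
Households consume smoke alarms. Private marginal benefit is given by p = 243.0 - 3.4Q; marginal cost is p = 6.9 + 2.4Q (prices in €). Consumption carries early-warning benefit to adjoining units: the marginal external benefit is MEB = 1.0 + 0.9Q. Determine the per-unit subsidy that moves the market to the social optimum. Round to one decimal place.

Social marginal benefit = demand + MEB = 244.0 - 2.5Q.
Set SMB = MC: 244.0 - 2.5Q = 6.9 + 2.4Q → Q* = 48.3878.
The Pigouvian subsidy equals MEB at Q*: 1.0 + 0.9×48.3878 = 44.5490.

subsidy = €44.5 per unit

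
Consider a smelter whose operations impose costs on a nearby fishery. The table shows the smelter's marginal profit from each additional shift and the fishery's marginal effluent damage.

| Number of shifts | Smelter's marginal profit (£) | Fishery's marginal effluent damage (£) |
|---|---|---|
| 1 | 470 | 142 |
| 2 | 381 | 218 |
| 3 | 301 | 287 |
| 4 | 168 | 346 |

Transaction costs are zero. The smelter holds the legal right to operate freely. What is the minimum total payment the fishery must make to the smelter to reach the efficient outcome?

£168

Left alone the smelter would choose level 4 (marginal profit stays positive).
Efficient level: k* = 3 (marginal profit ≥ marginal effluent damage through 3).
The fishery must at least cover the smelter's forgone profit from cutting 4→3: 168 = 168.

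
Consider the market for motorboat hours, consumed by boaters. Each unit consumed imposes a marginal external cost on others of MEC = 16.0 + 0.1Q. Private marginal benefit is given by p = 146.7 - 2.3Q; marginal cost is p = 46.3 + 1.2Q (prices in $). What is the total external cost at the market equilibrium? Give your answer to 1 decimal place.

$500.1

Market equilibrium (private): 46.3 + 1.2Q = 146.7 - 2.3Q → Q_m = 28.6857.
Total external cost = ∫₀^{Q_m} (16.0 + 0.1Q) dQ = 16.0×28.6857 + ½×0.1×28.6857² = 500.1147.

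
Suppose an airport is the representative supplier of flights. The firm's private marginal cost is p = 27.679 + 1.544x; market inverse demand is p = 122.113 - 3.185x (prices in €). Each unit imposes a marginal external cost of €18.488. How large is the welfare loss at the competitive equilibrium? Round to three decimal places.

DWL = €36.139

Market equilibrium (private): 27.679 + 1.544x = 122.113 - 3.185x → x_m = 19.9691.
Social marginal cost = private MC + MEC = 46.167 + 1.544x.
Set SMC = demand: 46.167 + 1.544x = 122.113 - 3.185x → x* = 16.0596.
Height of the DWL triangle at x_m is SMC(x_m) − demand(x_m) = MEC(x_m) = 18.4880.
DWL = ½ × 3.9095 × 18.4880 = 36.1394.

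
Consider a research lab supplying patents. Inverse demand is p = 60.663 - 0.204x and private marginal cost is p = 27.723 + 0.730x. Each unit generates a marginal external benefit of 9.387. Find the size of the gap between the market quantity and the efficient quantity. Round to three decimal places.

Market equilibrium (private): 27.723 + 0.730x = 60.663 - 0.204x → x_m = 35.2677.
Social marginal cost = private MC − MEB = 18.336 + 0.730x.
Set SMC = demand: 18.336 + 0.730x = 60.663 - 0.204x → x* = 45.3180.
Gap = |35.2677 − 45.3180| = 10.0503.

10.050 units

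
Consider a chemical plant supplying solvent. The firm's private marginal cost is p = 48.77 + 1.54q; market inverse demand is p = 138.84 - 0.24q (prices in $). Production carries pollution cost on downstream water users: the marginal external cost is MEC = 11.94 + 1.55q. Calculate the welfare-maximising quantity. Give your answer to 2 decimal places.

q* = 23.46

Social marginal cost = private MC + MEC = 60.71 + 3.09q.
Set SMC = demand: 60.71 + 3.09q = 138.84 - 0.24q → q* = 23.4625.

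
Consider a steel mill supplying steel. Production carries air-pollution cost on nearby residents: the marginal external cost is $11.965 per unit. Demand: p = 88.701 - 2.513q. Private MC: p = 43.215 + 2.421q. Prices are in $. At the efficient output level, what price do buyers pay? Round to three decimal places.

Social marginal cost = private MC + MEC = 55.180 + 2.421q.
Set SMC = demand: 55.180 + 2.421q = 88.701 - 2.513q → q* = 6.7939.
Consumer price on the demand curve at q*: 88.701 − 2.513×6.7939 = 71.6279.

P = $71.628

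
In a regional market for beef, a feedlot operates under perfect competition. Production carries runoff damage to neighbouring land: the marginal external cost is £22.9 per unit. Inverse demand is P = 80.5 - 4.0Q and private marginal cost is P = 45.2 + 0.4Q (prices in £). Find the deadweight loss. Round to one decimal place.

Market equilibrium (private): 45.2 + 0.4Q = 80.5 - 4.0Q → Q_m = 8.0227.
Social marginal cost = private MC + MEC = 68.1 + 0.4Q.
Set SMC = demand: 68.1 + 0.4Q = 80.5 - 4.0Q → Q* = 2.8182.
The loss is the area between SMC and demand from Q* to Q_m; with linear curves that's a triangle of height MEC(Q_m).
DWL = ½ × 5.2045 × 22.9000 = 59.5915.

DWL = £59.6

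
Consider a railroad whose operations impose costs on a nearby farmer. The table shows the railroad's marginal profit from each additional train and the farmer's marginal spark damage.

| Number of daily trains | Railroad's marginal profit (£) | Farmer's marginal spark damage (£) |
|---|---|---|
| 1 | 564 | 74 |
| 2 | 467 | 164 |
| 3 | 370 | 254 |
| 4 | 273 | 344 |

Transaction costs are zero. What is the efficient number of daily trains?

3

Bargaining reaches the level where marginal profit last exceeds marginal spark damage.
That holds through level 3 (370 ≥ 254) but not at 4 (273 < 344).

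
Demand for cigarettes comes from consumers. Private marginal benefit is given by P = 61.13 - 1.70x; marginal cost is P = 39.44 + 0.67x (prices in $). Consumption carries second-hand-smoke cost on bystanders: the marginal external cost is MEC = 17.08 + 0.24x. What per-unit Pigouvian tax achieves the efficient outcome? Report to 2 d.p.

tax = $17.50 per unit

Social marginal benefit = demand − MEC = 44.05 - 1.94x.
Set SMB = MC: 44.05 - 1.94x = 39.44 + 0.67x → x* = 1.7663.
The Pigouvian tax equals MEC at x*: 17.08 + 0.24×1.7663 = 17.5039.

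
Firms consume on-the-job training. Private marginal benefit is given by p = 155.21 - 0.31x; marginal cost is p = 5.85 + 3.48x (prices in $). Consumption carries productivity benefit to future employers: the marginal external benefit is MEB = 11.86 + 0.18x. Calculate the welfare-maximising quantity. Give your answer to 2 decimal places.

x* = 44.66

Social marginal benefit = demand + MEB = 167.07 - 0.13x.
Set SMB = MC: 167.07 - 0.13x = 5.85 + 3.48x → x* = 44.6593.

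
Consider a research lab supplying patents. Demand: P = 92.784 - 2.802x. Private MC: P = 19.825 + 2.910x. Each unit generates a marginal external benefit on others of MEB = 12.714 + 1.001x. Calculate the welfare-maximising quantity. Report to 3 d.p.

Social marginal cost = private MC − MEB = 7.111 + 1.909x.
Set SMC = demand: 7.111 + 1.909x = 92.784 - 2.802x → x* = 18.1857.

x* = 18.186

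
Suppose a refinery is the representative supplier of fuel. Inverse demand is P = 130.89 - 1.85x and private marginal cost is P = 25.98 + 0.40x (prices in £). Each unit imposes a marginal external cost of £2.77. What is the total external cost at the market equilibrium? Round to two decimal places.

Market equilibrium (private): 25.98 + 0.40x = 130.89 - 1.85x → x_m = 46.6267.
Total external cost = MEC × x_m = 2.77 × 46.6267 = 129.1560.

£129.16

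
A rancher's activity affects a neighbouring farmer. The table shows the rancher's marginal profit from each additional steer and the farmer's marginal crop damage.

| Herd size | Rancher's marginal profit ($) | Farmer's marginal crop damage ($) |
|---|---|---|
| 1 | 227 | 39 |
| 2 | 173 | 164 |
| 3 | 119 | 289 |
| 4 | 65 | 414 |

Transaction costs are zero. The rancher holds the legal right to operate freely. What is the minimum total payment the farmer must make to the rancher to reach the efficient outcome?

Left alone the rancher would choose level 4 (marginal profit stays positive).
Efficient level: k* = 2 (marginal profit ≥ marginal crop damage through 2).
The farmer must at least cover the rancher's forgone profit from cutting 4→2: 119 + 65 = 184.

$184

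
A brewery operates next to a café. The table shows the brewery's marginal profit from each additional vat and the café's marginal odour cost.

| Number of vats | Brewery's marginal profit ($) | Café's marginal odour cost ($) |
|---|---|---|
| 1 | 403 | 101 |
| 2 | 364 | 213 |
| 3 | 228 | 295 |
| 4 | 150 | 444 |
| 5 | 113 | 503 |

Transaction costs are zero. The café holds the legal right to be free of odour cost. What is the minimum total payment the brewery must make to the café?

$314

Efficient level: marginal profit ≥ marginal odour cost through level 2, so k* = 2.
With the café holding the right, the brewery must at least compensate total damage at k*: 101 + 213 = 314.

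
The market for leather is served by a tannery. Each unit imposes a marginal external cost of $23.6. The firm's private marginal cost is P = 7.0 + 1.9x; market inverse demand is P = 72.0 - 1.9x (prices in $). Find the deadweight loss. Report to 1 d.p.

Market equilibrium (private): 7.0 + 1.9x = 72.0 - 1.9x → x_m = 17.1053.
Social marginal cost = private MC + MEC = 30.6 + 1.9x.
Set SMC = demand: 30.6 + 1.9x = 72.0 - 1.9x → x* = 10.8947.
The welfare-loss triangle has base |x_m − x*| and height MEC(x_m) (the vertical gap between SMC and demand is zero at x* and MEC at x_m).
DWL = ½ × 6.2106 × 23.6000 = 73.2851.

DWL = $73.3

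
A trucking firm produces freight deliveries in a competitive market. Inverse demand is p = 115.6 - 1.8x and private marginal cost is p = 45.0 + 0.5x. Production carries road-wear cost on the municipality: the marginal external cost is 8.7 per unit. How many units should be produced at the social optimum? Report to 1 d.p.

x* = 26.9

Social marginal cost = private MC + MEC = 53.7 + 0.5x.
Set SMC = demand: 53.7 + 0.5x = 115.6 - 1.8x → x* = 26.9130.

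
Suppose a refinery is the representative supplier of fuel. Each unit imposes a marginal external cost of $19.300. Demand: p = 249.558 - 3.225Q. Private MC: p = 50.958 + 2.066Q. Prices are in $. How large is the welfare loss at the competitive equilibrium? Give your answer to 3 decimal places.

DWL = $35.200

Market equilibrium (private): 50.958 + 2.066Q = 249.558 - 3.225Q → Q_m = 37.5354.
Social marginal cost = private MC + MEC = 70.258 + 2.066Q.
Set SMC = demand: 70.258 + 2.066Q = 249.558 - 3.225Q → Q* = 33.8877.
Height of the DWL triangle at Q_m is SMC(Q_m) − demand(Q_m) = MEC(Q_m) = 19.3000.
DWL = ½ × 3.6477 × 19.3000 = 35.2003.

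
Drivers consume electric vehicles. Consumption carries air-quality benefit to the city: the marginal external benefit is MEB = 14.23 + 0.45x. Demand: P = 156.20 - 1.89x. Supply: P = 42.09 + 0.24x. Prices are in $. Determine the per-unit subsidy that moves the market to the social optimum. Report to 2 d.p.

subsidy = $48.61 per unit

Social marginal benefit = demand + MEB = 170.43 - 1.44x.
Set SMB = MC: 170.43 - 1.44x = 42.09 + 0.24x → x* = 76.3929.
The Pigouvian subsidy equals MEB at x*: 14.23 + 0.45×76.3929 = 48.6068.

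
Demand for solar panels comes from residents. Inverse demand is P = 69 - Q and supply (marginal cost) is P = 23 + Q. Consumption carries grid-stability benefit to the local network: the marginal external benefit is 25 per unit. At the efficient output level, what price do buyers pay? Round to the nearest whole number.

Social marginal benefit = demand + MEB = 94 - Q.
Set SMB = MC: 94 - Q = 23 + Q → Q* = 35.5000.
Consumer price on the demand curve at Q*: 69 − 1×35.5000 = 33.5000.

P = 34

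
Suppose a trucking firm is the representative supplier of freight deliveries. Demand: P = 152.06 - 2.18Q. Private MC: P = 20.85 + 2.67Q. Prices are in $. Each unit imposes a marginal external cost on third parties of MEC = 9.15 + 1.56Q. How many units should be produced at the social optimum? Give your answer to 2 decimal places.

Q* = 19.04

Social marginal cost = private MC + MEC = 30.00 + 4.23Q.
Set SMC = demand: 30.00 + 4.23Q = 152.06 - 2.18Q → Q* = 19.0421.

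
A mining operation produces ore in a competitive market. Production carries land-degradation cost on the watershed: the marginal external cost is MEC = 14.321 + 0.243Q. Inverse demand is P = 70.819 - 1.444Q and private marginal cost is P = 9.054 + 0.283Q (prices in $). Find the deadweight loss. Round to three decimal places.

DWL = $134.401

Market equilibrium (private): 9.054 + 0.283Q = 70.819 - 1.444Q → Q_m = 35.7643.
Social marginal cost = private MC + MEC = 23.375 + 0.526Q.
Set SMC = demand: 23.375 + 0.526Q = 70.819 - 1.444Q → Q* = 24.0832.
Between Q* and Q_m the wedge SMC − demand runs linearly from 0 to MEC(Q_m), so the loss is a triangle.
DWL = ½ × 11.6811 × 23.0117 = 134.4010.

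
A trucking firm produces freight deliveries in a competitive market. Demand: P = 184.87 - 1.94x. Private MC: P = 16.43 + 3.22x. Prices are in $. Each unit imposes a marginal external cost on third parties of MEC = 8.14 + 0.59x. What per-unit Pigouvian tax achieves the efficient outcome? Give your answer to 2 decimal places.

Social marginal cost = private MC + MEC = 24.57 + 3.81x.
Set SMC = demand: 24.57 + 3.81x = 184.87 - 1.94x → x* = 27.8783.
The Pigouvian tax equals MEC at x*: 8.14 + 0.59×27.8783 = 24.5882.

tax = $24.59 per unit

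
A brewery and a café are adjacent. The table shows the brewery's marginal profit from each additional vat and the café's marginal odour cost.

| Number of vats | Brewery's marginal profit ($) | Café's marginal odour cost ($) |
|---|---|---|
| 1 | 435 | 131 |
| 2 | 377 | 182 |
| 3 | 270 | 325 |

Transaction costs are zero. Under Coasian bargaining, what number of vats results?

2

Bargaining reaches the level where marginal profit last exceeds marginal odour cost.
That holds through level 2 (377 ≥ 182) but not at 3 (270 < 325).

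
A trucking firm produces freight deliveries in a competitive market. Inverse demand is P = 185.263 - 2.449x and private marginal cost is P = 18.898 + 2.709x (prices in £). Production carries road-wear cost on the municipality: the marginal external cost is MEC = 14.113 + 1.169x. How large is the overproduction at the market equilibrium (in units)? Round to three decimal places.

8.190 units

Market equilibrium (private): 18.898 + 2.709x = 185.263 - 2.449x → x_m = 32.2538.
Social marginal cost = private MC + MEC = 33.011 + 3.878x.
Set SMC = demand: 33.011 + 3.878x = 185.263 - 2.449x → x* = 24.0639.
Gap = |32.2538 − 24.0639| = 8.1899.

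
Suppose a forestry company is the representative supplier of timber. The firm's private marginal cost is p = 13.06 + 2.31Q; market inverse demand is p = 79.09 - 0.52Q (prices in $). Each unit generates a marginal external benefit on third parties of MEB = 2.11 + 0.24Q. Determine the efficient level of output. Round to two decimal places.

Q* = 26.31

Social marginal cost = private MC − MEB = 10.95 + 2.07Q.
Set SMC = demand: 10.95 + 2.07Q = 79.09 - 0.52Q → Q* = 26.3089.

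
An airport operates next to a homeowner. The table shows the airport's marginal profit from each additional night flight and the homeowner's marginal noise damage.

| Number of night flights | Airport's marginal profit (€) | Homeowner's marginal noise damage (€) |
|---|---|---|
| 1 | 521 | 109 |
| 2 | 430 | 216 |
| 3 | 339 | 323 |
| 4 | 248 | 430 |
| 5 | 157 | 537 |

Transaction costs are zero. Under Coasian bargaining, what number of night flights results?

Bargaining reaches the level where marginal profit last exceeds marginal noise damage.
That holds through level 3 (339 ≥ 323) but not at 4 (248 < 430).

3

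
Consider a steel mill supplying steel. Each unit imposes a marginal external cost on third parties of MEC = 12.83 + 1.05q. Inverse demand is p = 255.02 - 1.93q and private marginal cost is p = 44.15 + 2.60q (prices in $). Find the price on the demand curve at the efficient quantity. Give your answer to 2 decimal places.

Social marginal cost = private MC + MEC = 56.98 + 3.65q.
Set SMC = demand: 56.98 + 3.65q = 255.02 - 1.93q → q* = 35.4910.
Consumer price on the demand curve at q*: 255.02 − 1.93×35.4910 = 186.5224.

P = $186.52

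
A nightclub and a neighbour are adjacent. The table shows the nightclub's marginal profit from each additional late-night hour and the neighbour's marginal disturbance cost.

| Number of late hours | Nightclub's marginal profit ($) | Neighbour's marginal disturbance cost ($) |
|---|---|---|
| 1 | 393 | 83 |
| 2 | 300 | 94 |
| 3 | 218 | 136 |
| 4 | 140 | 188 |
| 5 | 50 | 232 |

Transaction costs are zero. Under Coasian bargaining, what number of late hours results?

Bargaining reaches the level where marginal profit last exceeds marginal disturbance cost.
That holds through level 3 (218 ≥ 136) but not at 4 (140 < 188).

3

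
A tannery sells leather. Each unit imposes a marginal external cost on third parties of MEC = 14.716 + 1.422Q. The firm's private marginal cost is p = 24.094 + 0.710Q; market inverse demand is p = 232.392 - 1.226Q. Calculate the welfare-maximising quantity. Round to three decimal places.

Q* = 57.648

Social marginal cost = private MC + MEC = 38.810 + 2.132Q.
Set SMC = demand: 38.810 + 2.132Q = 232.392 - 1.226Q → Q* = 57.6480.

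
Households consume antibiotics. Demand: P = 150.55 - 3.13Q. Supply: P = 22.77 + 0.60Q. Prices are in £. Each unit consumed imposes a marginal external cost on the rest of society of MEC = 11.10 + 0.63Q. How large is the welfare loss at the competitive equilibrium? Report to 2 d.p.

DWL = £122.49

Market equilibrium (private): 22.77 + 0.60Q = 150.55 - 3.13Q → Q_m = 34.2574.
Social marginal benefit = demand − MEC = 139.45 - 3.76Q.
Set SMB = MC: 139.45 - 3.76Q = 22.77 + 0.60Q → Q* = 26.7615.
The loss is the area between SMB and MC from Q* to Q_m; with linear curves that's a triangle of height MEC(Q_m).
DWL = ½ × 7.4959 × 32.6821 = 122.4909.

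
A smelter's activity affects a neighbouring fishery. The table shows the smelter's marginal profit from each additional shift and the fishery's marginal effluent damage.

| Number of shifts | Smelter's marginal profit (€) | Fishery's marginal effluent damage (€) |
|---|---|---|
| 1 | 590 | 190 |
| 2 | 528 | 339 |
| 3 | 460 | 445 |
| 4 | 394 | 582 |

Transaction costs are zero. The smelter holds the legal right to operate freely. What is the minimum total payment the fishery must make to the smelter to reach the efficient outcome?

€394

Left alone the smelter would choose level 4 (marginal profit stays positive).
Efficient level: k* = 3 (marginal profit ≥ marginal effluent damage through 3).
The fishery must at least cover the smelter's forgone profit from cutting 4→3: 394 = 394.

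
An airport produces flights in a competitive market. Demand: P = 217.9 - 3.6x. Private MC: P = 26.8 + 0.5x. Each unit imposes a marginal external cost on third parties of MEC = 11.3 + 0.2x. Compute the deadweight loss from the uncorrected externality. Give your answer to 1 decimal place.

Market equilibrium (private): 26.8 + 0.5x = 217.9 - 3.6x → x_m = 46.6098.
Social marginal cost = private MC + MEC = 38.1 + 0.7x.
Set SMC = demand: 38.1 + 0.7x = 217.9 - 3.6x → x* = 41.8140.
Height of the DWL triangle at x_m is SMC(x_m) − demand(x_m) = MEC(x_m) = 20.6220.
DWL = ½ × 4.7958 × 20.6220 = 49.4495.

DWL = 49.4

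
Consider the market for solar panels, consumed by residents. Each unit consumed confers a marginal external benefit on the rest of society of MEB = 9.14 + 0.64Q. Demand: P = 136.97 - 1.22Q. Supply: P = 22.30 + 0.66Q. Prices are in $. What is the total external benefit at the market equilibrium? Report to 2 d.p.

Market equilibrium (private): 22.30 + 0.66Q = 136.97 - 1.22Q → Q_m = 60.9947.
Total external benefit = ∫₀^{Q_m} (9.14 + 0.64Q) dQ = 9.14×60.9947 + ½×0.64×60.9947² = 1748.0047.

$1748.00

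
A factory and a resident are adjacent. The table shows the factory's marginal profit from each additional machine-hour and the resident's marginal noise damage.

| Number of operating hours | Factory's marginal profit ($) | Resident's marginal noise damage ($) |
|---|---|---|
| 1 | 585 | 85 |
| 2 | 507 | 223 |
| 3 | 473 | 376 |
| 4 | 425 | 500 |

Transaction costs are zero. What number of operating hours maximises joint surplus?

Bargaining reaches the level where marginal profit last exceeds marginal noise damage.
That holds through level 3 (473 ≥ 376) but not at 4 (425 < 500).

3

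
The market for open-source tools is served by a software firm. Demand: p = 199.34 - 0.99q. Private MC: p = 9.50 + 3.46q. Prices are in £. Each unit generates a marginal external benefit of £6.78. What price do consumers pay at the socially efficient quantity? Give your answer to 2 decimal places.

P = £155.60

Social marginal cost = private MC − MEB = 2.72 + 3.46q.
Set SMC = demand: 2.72 + 3.46q = 199.34 - 0.99q → q* = 44.1843.
Consumer price on the demand curve at q*: 199.34 − 0.99×44.1843 = 155.5975.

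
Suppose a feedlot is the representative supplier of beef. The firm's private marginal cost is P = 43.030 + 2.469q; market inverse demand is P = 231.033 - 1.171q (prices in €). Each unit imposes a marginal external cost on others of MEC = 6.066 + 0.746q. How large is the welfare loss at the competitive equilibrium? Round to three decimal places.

DWL = €226.725

Market equilibrium (private): 43.030 + 2.469q = 231.033 - 1.171q → q_m = 51.6492.
Social marginal cost = private MC + MEC = 49.096 + 3.215q.
Set SMC = demand: 49.096 + 3.215q = 231.033 - 1.171q → q* = 41.4813.
The loss is the area between SMC and demand from q* to q_m; with linear curves that's a triangle of height MEC(q_m).
DWL = ½ × 10.1679 × 44.5963 = 226.7254.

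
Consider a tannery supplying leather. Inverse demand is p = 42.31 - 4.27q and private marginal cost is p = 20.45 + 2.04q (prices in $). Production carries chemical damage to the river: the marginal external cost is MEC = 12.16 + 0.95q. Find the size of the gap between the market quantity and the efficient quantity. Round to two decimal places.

2.13 units

Market equilibrium (private): 20.45 + 2.04q = 42.31 - 4.27q → q_m = 3.4643.
Social marginal cost = private MC + MEC = 32.61 + 2.99q.
Set SMC = demand: 32.61 + 2.99q = 42.31 - 4.27q → q* = 1.3361.
Gap = |3.4643 − 1.3361| = 2.1282.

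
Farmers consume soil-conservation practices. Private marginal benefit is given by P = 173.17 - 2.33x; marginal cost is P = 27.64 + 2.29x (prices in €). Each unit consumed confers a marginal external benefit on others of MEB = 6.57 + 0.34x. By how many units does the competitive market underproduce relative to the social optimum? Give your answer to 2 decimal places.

Market equilibrium (private): 27.64 + 2.29x = 173.17 - 2.33x → x_m = 31.5000.
Social marginal benefit = demand + MEB = 179.74 - 1.99x.
Set SMB = MC: 179.74 - 1.99x = 27.64 + 2.29x → x* = 35.5374.
Gap = |31.5000 − 35.5374| = 4.0374.

4.04 units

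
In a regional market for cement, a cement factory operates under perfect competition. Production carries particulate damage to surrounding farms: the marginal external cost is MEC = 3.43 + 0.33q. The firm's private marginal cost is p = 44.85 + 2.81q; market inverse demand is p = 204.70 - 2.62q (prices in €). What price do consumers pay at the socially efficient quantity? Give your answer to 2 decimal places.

P = €133.55

Social marginal cost = private MC + MEC = 48.28 + 3.14q.
Set SMC = demand: 48.28 + 3.14q = 204.70 - 2.62q → q* = 27.1563.
Consumer price on the demand curve at q*: 204.70 − 2.62×27.1563 = 133.5505.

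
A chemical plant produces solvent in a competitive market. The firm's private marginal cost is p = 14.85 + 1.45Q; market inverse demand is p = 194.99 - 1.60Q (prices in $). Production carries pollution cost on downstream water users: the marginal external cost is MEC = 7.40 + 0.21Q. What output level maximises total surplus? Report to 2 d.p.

Social marginal cost = private MC + MEC = 22.25 + 1.66Q.
Set SMC = demand: 22.25 + 1.66Q = 194.99 - 1.60Q → Q* = 52.9877.

Q* = 52.99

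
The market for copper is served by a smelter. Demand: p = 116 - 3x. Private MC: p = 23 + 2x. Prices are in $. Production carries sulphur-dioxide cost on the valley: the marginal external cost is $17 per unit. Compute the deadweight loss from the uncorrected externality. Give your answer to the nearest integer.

Market equilibrium (private): 23 + 2x = 116 - 3x → x_m = 18.6000.
Social marginal cost = private MC + MEC = 40 + 2x.
Set SMC = demand: 40 + 2x = 116 - 3x → x* = 15.2000.
The loss is the area between SMC and demand from x* to x_m; with linear curves that's a triangle of height MEC(x_m).
DWL = ½ × 3.4000 × 17.0000 = 28.9000.

DWL = $29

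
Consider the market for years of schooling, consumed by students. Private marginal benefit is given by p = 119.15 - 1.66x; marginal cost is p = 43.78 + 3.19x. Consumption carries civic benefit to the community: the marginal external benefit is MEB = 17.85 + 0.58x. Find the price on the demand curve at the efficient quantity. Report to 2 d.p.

P = 82.91

Social marginal benefit = demand + MEB = 137.00 - 1.08x.
Set SMB = MC: 137.00 - 1.08x = 43.78 + 3.19x → x* = 21.8314.
Consumer price on the demand curve at x*: 119.15 − 1.66×21.8314 = 82.9099.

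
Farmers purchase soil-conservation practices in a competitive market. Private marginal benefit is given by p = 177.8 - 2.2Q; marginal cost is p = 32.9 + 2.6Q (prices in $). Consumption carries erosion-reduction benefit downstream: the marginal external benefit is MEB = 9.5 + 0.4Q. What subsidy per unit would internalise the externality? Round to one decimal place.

subsidy = $23.5 per unit

Social marginal benefit = demand + MEB = 187.3 - 1.8Q.
Set SMB = MC: 187.3 - 1.8Q = 32.9 + 2.6Q → Q* = 35.0909.
The Pigouvian subsidy equals MEB at Q*: 9.5 + 0.4×35.0909 = 23.5364.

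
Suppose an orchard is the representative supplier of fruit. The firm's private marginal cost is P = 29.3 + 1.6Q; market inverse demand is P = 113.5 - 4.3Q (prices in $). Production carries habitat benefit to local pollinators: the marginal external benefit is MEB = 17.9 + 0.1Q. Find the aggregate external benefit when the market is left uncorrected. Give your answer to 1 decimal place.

Market equilibrium (private): 29.3 + 1.6Q = 113.5 - 4.3Q → Q_m = 14.2712.
Total external benefit = ∫₀^{Q_m} (17.9 + 0.1Q) dQ = 17.9×14.2712 + ½×0.1×14.2712² = 265.6378.

$265.6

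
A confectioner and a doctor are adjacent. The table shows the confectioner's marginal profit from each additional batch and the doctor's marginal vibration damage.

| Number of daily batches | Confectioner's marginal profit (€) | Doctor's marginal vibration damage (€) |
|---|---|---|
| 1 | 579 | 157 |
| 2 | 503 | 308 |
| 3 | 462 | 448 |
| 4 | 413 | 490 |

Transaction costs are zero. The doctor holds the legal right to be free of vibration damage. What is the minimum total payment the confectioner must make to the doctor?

Efficient level: marginal profit ≥ marginal vibration damage through level 3, so k* = 3.
With the doctor holding the right, the confectioner must at least compensate total damage at k*: 157 + 308 + 448 = 913.

€913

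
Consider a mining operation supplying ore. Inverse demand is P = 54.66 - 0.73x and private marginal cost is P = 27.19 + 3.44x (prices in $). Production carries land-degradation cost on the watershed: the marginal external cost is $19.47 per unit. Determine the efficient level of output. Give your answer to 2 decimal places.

x* = 1.92

Social marginal cost = private MC + MEC = 46.66 + 3.44x.
Set SMC = demand: 46.66 + 3.44x = 54.66 - 0.73x → x* = 1.9185.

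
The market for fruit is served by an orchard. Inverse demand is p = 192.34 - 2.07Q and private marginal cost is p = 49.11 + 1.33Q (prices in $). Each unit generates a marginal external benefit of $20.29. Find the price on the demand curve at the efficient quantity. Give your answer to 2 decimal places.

Social marginal cost = private MC − MEB = 28.82 + 1.33Q.
Set SMC = demand: 28.82 + 1.33Q = 192.34 - 2.07Q → Q* = 48.0941.
Consumer price on the demand curve at Q*: 192.34 − 2.07×48.0941 = 92.7852.

P = $92.79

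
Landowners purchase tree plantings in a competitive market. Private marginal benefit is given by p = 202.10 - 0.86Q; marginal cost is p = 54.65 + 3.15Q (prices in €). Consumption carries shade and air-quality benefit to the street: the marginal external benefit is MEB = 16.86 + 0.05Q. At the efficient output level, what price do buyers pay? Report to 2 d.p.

Social marginal benefit = demand + MEB = 218.96 - 0.81Q.
Set SMB = MC: 218.96 - 0.81Q = 54.65 + 3.15Q → Q* = 41.4924.
Consumer price on the demand curve at Q*: 202.10 − 0.86×41.4924 = 166.4165.

P = €166.42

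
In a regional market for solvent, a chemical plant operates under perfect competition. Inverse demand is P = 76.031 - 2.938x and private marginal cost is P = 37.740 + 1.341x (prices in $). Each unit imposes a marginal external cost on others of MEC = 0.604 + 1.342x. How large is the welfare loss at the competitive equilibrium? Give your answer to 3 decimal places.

DWL = $14.151

Market equilibrium (private): 37.740 + 1.341x = 76.031 - 2.938x → x_m = 8.9486.
Social marginal cost = private MC + MEC = 38.344 + 2.683x.
Set SMC = demand: 38.344 + 2.683x = 76.031 - 2.938x → x* = 6.7047.
The welfare-loss triangle has base |x_m − x*| and height MEC(x_m) (the vertical gap between SMC and demand is zero at x* and MEC at x_m).
DWL = ½ × 2.2439 × 12.6130 = 14.1512.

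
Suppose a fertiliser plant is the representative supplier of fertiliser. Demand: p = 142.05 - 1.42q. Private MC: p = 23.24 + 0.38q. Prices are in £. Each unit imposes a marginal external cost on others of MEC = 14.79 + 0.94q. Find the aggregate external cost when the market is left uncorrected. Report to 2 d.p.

£3023.89

Market equilibrium (private): 23.24 + 0.38q = 142.05 - 1.42q → q_m = 66.0056.
Total external cost = ∫₀^{q_m} (14.79 + 0.94q) dq = 14.79×66.0056 + ½×0.94×66.0056² = 3023.8903.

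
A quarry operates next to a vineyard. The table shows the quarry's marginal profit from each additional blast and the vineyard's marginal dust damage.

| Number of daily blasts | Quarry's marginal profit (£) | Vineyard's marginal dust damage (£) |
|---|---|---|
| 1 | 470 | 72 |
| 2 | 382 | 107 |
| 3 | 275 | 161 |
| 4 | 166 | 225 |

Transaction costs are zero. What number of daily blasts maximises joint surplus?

Bargaining reaches the level where marginal profit last exceeds marginal dust damage.
That holds through level 3 (275 ≥ 161) but not at 4 (166 < 225).

3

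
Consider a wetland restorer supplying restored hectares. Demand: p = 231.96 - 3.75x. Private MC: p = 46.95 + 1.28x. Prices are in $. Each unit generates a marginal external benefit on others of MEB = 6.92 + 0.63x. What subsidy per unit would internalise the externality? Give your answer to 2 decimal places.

Social marginal cost = private MC − MEB = 40.03 + 0.65x.
Set SMC = demand: 40.03 + 0.65x = 231.96 - 3.75x → x* = 43.6205.
The Pigouvian subsidy equals MEB at x*: 6.92 + 0.63×43.6205 = 34.4009.

subsidy = $34.40 per unit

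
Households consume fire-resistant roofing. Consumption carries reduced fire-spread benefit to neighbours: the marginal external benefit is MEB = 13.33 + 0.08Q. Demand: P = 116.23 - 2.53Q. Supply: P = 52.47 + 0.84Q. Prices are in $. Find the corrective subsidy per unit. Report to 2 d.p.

Social marginal benefit = demand + MEB = 129.56 - 2.45Q.
Set SMB = MC: 129.56 - 2.45Q = 52.47 + 0.84Q → Q* = 23.4316.
The Pigouvian subsidy equals MEB at Q*: 13.33 + 0.08×23.4316 = 15.2045.

subsidy = $15.20 per unit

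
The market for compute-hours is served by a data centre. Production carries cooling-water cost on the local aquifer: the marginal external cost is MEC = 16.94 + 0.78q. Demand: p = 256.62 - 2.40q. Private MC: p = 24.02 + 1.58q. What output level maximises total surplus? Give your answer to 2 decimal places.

q* = 45.31

Social marginal cost = private MC + MEC = 40.96 + 2.36q.
Set SMC = demand: 40.96 + 2.36q = 256.62 - 2.40q → q* = 45.3067.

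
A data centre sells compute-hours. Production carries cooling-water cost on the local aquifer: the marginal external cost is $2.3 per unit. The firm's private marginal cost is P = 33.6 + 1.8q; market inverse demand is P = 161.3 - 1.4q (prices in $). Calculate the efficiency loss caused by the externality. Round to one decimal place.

DWL = $0.8

Market equilibrium (private): 33.6 + 1.8q = 161.3 - 1.4q → q_m = 39.9063.
Social marginal cost = private MC + MEC = 35.9 + 1.8q.
Set SMC = demand: 35.9 + 1.8q = 161.3 - 1.4q → q* = 39.1875.
The loss is the area between SMC and demand from q* to q_m; with linear curves that's a triangle of height MEC(q_m).
DWL = ½ × 0.7188 × 2.3000 = 0.8266.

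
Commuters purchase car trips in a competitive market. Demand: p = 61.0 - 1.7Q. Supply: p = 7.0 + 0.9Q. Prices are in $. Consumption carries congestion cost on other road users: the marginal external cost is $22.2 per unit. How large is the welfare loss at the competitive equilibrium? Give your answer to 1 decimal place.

DWL = $94.8

Market equilibrium (private): 7.0 + 0.9Q = 61.0 - 1.7Q → Q_m = 20.7692.
Social marginal benefit = demand − MEC = 38.8 - 1.7Q.
Set SMB = MC: 38.8 - 1.7Q = 7.0 + 0.9Q → Q* = 12.2308.
The welfare-loss triangle has base |Q_m − Q*| and height MEC(Q_m) (the vertical gap between SMB and MC is zero at Q* and MEC at Q_m).
DWL = ½ × 8.5384 × 22.2000 = 94.7762.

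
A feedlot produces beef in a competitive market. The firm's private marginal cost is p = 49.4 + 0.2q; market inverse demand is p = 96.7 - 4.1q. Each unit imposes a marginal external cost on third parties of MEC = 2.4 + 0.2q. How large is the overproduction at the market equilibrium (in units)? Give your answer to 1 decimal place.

1.0 units

Market equilibrium (private): 49.4 + 0.2q = 96.7 - 4.1q → q_m = 11.0000.
Social marginal cost = private MC + MEC = 51.8 + 0.4q.
Set SMC = demand: 51.8 + 0.4q = 96.7 - 4.1q → q* = 9.9778.
Gap = |11.0000 − 9.9778| = 1.0222.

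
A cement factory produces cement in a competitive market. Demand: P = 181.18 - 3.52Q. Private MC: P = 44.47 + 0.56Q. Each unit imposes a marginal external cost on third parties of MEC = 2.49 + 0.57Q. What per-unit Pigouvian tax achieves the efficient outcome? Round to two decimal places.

Social marginal cost = private MC + MEC = 46.96 + 1.13Q.
Set SMC = demand: 46.96 + 1.13Q = 181.18 - 3.52Q → Q* = 28.8645.
The Pigouvian tax equals MEC at Q*: 2.49 + 0.57×28.8645 = 18.9428.

tax = 18.94 per unit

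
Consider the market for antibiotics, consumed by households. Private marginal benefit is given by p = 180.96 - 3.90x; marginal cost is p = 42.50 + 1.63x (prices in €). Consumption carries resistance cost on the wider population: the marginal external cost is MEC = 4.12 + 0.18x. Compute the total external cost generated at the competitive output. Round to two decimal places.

Market equilibrium (private): 42.50 + 1.63x = 180.96 - 3.90x → x_m = 25.0380.
Total external cost = ∫₀^{x_m} (4.12 + 0.18x) dx = 4.12×25.0380 + ½×0.18×25.0380² = 159.5777.

€159.58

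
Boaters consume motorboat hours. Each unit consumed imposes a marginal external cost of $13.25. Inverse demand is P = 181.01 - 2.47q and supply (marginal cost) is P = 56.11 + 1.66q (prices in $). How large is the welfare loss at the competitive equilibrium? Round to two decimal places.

Market equilibrium (private): 56.11 + 1.66q = 181.01 - 2.47q → q_m = 30.2421.
Social marginal benefit = demand − MEC = 167.76 - 2.47q.
Set SMB = MC: 167.76 - 2.47q = 56.11 + 1.66q → q* = 27.0339.
The welfare-loss triangle has base |q_m − q*| and height MEC(q_m) (the vertical gap between SMB and MC is zero at q* and MEC at q_m).
DWL = ½ × 3.2082 × 13.2500 = 21.2543.

DWL = $21.25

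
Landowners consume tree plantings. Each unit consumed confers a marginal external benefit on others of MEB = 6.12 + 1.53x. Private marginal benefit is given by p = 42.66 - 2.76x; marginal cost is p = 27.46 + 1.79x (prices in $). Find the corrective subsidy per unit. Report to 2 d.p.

subsidy = $16.92 per unit

Social marginal benefit = demand + MEB = 48.78 - 1.23x.
Set SMB = MC: 48.78 - 1.23x = 27.46 + 1.79x → x* = 7.0596.
The Pigouvian subsidy equals MEB at x*: 6.12 + 1.53×7.0596 = 16.9212.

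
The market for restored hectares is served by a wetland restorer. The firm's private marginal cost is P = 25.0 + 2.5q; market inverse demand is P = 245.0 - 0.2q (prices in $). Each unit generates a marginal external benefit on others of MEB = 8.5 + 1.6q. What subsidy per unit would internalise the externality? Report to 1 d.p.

subsidy = $340.9 per unit

Social marginal cost = private MC − MEB = 16.5 + 0.9q.
Set SMC = demand: 16.5 + 0.9q = 245.0 - 0.2q → q* = 207.7273.
The Pigouvian subsidy equals MEB at q*: 8.5 + 1.6×207.7273 = 340.8637.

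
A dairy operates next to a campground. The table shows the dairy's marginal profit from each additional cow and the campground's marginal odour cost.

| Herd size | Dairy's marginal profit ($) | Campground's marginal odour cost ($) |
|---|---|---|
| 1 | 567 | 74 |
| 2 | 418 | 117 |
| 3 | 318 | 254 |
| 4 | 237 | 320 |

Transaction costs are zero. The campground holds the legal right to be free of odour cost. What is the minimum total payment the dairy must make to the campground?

Efficient level: marginal profit ≥ marginal odour cost through level 3, so k* = 3.
With the campground holding the right, the dairy must at least compensate total damage at k*: 74 + 117 + 254 = 445.

$445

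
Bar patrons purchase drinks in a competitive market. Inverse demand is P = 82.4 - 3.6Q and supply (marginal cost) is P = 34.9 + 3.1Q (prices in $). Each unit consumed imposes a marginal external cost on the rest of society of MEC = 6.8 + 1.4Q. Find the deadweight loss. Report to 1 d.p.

Market equilibrium (private): 34.9 + 3.1Q = 82.4 - 3.6Q → Q_m = 7.0896.
Social marginal benefit = demand − MEC = 75.6 - 5.0Q.
Set SMB = MC: 75.6 - 5.0Q = 34.9 + 3.1Q → Q* = 5.0247.
Between Q* and Q_m the wedge MC − SMB runs linearly from 0 to MEC(Q_m), so the loss is a triangle.
DWL = ½ × 2.0649 × 16.7254 = 17.2681.

DWL = $17.3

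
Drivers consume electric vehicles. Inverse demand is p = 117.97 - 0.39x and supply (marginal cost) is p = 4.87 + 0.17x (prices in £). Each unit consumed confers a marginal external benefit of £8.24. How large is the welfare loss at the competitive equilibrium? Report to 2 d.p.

Market equilibrium (private): 4.87 + 0.17x = 117.97 - 0.39x → x_m = 201.9643.
Social marginal benefit = demand + MEB = 126.21 - 0.39x.
Set SMB = MC: 126.21 - 0.39x = 4.87 + 0.17x → x* = 216.6786.
Height of the DWL triangle at x_m is SMB(x_m) − MC(x_m) = MEB(x_m) = 8.2400.
DWL = ½ × 14.7143 × 8.2400 = 60.6229.

DWL = £60.62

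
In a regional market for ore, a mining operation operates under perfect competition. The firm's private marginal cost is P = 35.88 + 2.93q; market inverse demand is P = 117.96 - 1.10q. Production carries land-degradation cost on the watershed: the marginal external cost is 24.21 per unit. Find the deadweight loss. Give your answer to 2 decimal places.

DWL = 72.72

Market equilibrium (private): 35.88 + 2.93q = 117.96 - 1.10q → q_m = 20.3672.
Social marginal cost = private MC + MEC = 60.09 + 2.93q.
Set SMC = demand: 60.09 + 2.93q = 117.96 - 1.10q → q* = 14.3598.
Between q* and q_m the wedge SMC − demand runs linearly from 0 to MEC(q_m), so the loss is a triangle.
DWL = ½ × 6.0074 × 24.2100 = 72.7196.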